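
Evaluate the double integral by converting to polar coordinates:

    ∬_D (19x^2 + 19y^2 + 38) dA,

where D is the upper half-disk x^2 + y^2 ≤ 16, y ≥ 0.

The region D is 0 ≤ r ≤ 4, 0 ≤ θ ≤ π in polar coordinates, where x = r cos(θ), y = r sin(θ), and dA = r dr dθ.

Under the substitution, the integrand becomes 19r^2 + 38, so

    ∬_D (19x^2 + 19y^2 + 38) dA = ∫_{0}^{π} ∫_{0}^{4} (19r^2 + 38) · r dr dθ.

Inner integral (in r): ∫_{0}^{4} (19r^2 + 38) · r dr = 1520.

Outer integral (in θ): ∫_{0}^{π} (1520) dθ = 1520π.

Therefore ∬_D (19x^2 + 19y^2 + 38) dA = 1520π.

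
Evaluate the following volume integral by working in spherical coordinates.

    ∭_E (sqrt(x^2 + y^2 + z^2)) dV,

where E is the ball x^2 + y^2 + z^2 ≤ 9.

In spherical coordinates, x = ρ sin(φ) cos(θ), y = ρ sin(φ) sin(θ), z = ρ cos(φ), and dV = ρ^2 sin(φ) dρ dφ dθ.

The integrand becomes ρ, so

    ∭_E (sqrt(x^2 + y^2 + z^2)) dV = ∫_{0}^{2π} ∫_{0}^{π} ∫_{0}^{3} (ρ) · ρ^2 sin(φ) dρ dφ dθ.

Inner (ρ): 81sin(φ)/4.
Middle (φ): 81/2.
Outer (θ): 81π.

Therefore the triple integral equals 81π.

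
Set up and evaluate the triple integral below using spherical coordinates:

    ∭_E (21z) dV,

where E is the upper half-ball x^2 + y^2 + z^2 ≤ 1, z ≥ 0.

In spherical coordinates, x = ρ sin(φ) cos(θ), y = ρ sin(φ) sin(θ), z = ρ cos(φ), and dV = ρ^2 sin(φ) dρ dφ dθ.

The integrand becomes 21ρ cos(φ), so

    ∭_E (21z) dV = ∫_{0}^{2π} ∫_{0}^{π/2} ∫_{0}^{1} (21ρ cos(φ)) · ρ^2 sin(φ) dρ dφ dθ.

Inner (ρ): 21sin(2φ)/8.
Middle (φ): 21/8.
Outer (θ): 21π/4.

Therefore the triple integral equals 21π/4.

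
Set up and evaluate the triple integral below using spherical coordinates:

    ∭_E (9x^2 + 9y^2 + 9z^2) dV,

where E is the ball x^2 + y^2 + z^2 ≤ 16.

In spherical coordinates, x = ρ sin(φ) cos(θ), y = ρ sin(φ) sin(θ), z = ρ cos(φ), and dV = ρ^2 sin(φ) dρ dφ dθ.

The integrand becomes 9ρ^2, so

    ∭_E (9x^2 + 9y^2 + 9z^2) dV = ∫_{0}^{2π} ∫_{0}^{π} ∫_{0}^{4} (9ρ^2) · ρ^2 sin(φ) dρ dφ dθ.

Inner (ρ): 9216sin(φ)/5.
Middle (φ): 18432/5.
Outer (θ): 36864π/5.

Therefore the triple integral equals 36864π/5.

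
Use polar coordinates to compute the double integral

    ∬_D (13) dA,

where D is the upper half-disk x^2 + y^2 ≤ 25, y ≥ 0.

The region D is 0 ≤ r ≤ 5, 0 ≤ θ ≤ π in polar coordinates, where x = r cos(θ), y = r sin(θ), and dA = r dr dθ.

Under the substitution, the integrand becomes 13, so

    ∬_D (13) dA = ∫_{0}^{π} ∫_{0}^{5} (13) · r dr dθ.

Inner integral (in r): ∫_{0}^{5} (13) · r dr = 325/2.

Outer integral (in θ): ∫_{0}^{π} (325/2) dθ = 325π/2.

Therefore ∬_D (13) dA = 325π/2.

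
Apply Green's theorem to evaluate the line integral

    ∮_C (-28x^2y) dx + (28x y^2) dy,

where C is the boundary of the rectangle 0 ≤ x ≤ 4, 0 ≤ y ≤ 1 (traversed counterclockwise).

Green's theorem converts the closed line integral into a double integral over the enclosed region D:

    ∮_C P dx + Q dy = ∬_D (∂Q/∂x - ∂P/∂y) dA.

Here P = -28x^2y, Q = 28x y^2, so

    ∂Q/∂x = 28y^2,    ∂P/∂y = -28x^2,
    ∂Q/∂x - ∂P/∂y = 28x^2 + 28y^2.

D is the region 0 ≤ x ≤ 4, 0 ≤ y ≤ 1. Evaluating the double integral:

    ∬_D (28x^2 + 28y^2) dA = ∫_0^{4} ∫_0^{1} (28x^2 + 28y^2) dy dx.

Inner (y from 0 to 1): 28x^2 + 28/3.
Outer (x from 0 to 4): 1904/3.

Therefore ∮_C P dx + Q dy = 1904/3.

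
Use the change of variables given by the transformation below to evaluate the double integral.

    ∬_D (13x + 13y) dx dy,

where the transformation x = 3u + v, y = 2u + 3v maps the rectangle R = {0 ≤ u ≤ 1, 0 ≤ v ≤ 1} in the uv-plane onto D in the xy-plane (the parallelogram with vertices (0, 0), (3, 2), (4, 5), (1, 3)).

Compute the Jacobian determinant of (x, y) with respect to (u, v):

    ∂(x,y)/∂(u,v) = | 3  1 | = (3)(3) - (1)(2) = 7.
                   | 2  3 |

Its absolute value is |J| = 7 (the area scaling factor).

Substituting x = 3u + v, y = 2u + 3v into the integrand,

    13x + 13y → 65u + 52v,

so the integral becomes

    ∬_R (65u + 52v) · |J| du dv = ∫_0^1 ∫_0^1 (455u + 364v) dv du.

Inner (v): 455u + 182.
Outer (u): 819/2.

Therefore ∬_D (13x + 13y) dx dy = 819/2.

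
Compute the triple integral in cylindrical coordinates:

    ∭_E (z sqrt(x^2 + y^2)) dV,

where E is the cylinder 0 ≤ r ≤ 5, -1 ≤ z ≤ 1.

In cylindrical coordinates, x = r cos(θ), y = r sin(θ), z = z, and dV = r dr dθ dz.

The integrand becomes r z, so

    ∭_E (z sqrt(x^2 + y^2)) dV = ∫_{0}^{2π} ∫_{0}^{5} ∫_{-1}^{1} (r z) · r dz dr dθ.

Inner (z): 0.
Middle (r from 0 to 5): 0.
Outer (θ): 0.

Therefore the triple integral equals 0.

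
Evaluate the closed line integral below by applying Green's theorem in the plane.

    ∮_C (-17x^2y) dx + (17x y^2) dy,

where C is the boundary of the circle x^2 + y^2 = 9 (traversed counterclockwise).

Green's theorem converts the closed line integral into a double integral over the enclosed region D:

    ∮_C P dx + Q dy = ∬_D (∂Q/∂x - ∂P/∂y) dA.

Here P = -17x^2y, Q = 17x y^2, so

    ∂Q/∂x = 17y^2,    ∂P/∂y = -17x^2,
    ∂Q/∂x - ∂P/∂y = 17x^2 + 17y^2.

D is the region x^2 + y^2 ≤ 9. Evaluating the double integral:

In polar coordinates (x = r cos θ, y = r sin θ, dA = r dr dθ) the integrand becomes 17r^2, so

    ∬_D (17x^2 + 17y^2) dA = ∫_0^{2π} ∫_0^{3} (17r^2) · r dr dθ.

Inner (r from 0 to 3): 1377/4.
Outer (θ from 0 to 2π): 1377π/2.

Therefore ∮_C P dx + Q dy = 1377π/2.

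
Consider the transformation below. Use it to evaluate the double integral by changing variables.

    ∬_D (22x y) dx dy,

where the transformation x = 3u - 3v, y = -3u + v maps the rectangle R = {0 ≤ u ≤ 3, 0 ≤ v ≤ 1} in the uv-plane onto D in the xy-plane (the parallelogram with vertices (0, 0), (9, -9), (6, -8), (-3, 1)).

Compute the Jacobian determinant of (x, y) with respect to (u, v):

    ∂(x,y)/∂(u,v) = | 3  -3 | = (3)(1) - (-3)(-3) = -6.
                   | -3  1 |

Its absolute value is |J| = 6 (the area scaling factor).

Substituting x = 3u - 3v, y = -3u + v into the integrand,

    22x y → -198u^2 + 264u v - 66v^2,

so the integral becomes

    ∬_R (-198u^2 + 264u v - 66v^2) · |J| du dv = ∫_0^3 ∫_0^1 (-1188u^2 + 1584u v - 396v^2) dv du.

Inner (v): -1188u^2 + 792u - 132.
Outer (u): -7524.

Therefore ∬_D (22x y) dx dy = -7524.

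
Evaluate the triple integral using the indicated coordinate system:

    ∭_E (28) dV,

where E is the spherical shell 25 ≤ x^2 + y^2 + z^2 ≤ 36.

In spherical coordinates, x = ρ sin(φ) cos(θ), y = ρ sin(φ) sin(θ), z = ρ cos(φ), and dV = ρ^2 sin(φ) dρ dφ dθ.

The integrand becomes 28, so

    ∭_E (28) dV = ∫_{0}^{2π} ∫_{0}^{π} ∫_{5}^{6} (28) · ρ^2 sin(φ) dρ dφ dθ.

Inner (ρ): 2548sin(φ)/3.
Middle (φ): 5096/3.
Outer (θ): 10192π/3.

Therefore the triple integral equals 10192π/3.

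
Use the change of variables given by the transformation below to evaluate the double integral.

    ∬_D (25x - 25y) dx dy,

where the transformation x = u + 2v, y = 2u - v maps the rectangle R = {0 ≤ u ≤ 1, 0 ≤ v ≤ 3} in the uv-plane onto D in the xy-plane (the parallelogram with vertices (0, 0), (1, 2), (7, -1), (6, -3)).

Compute the Jacobian determinant of (x, y) with respect to (u, v):

    ∂(x,y)/∂(u,v) = | 1  2 | = (1)(-1) - (2)(2) = -5.
                   | 2  -1 |

Its absolute value is |J| = 5 (the area scaling factor).

Substituting x = u + 2v, y = 2u - v into the integrand,

    25x - 25y → -25u + 75v,

so the integral becomes

    ∬_R (-25u + 75v) · |J| du dv = ∫_0^1 ∫_0^3 (-125u + 375v) dv du.

Inner (v): 3375/2 - 375u.
Outer (u): 1500.

Therefore ∬_D (25x - 25y) dx dy = 1500.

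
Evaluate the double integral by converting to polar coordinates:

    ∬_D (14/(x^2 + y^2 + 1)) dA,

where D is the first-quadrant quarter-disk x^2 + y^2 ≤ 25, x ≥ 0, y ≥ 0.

The region D is 0 ≤ r ≤ 5, 0 ≤ θ ≤ π/2 in polar coordinates, where x = r cos(θ), y = r sin(θ), and dA = r dr dθ.

Under the substitution, the integrand becomes 14/(r^2 + 1), so

    ∬_D (14/(x^2 + y^2 + 1)) dA = ∫_{0}^{π/2} ∫_{0}^{5} (14/(r^2 + 1)) · r dr dθ.

Inner integral (in r): ∫_{0}^{5} (14/(r^2 + 1)) · r dr = log(8031810176).

Outer integral (in θ): ∫_{0}^{π/2} (log(8031810176)) dθ = log(8031810176^(π/2)).

Therefore ∬_D (14/(x^2 + y^2 + 1)) dA = log(8031810176^(π/2)).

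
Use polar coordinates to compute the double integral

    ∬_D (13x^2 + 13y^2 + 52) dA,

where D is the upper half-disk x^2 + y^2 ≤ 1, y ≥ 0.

The region D is 0 ≤ r ≤ 1, 0 ≤ θ ≤ π in polar coordinates, where x = r cos(θ), y = r sin(θ), and dA = r dr dθ.

Under the substitution, the integrand becomes 13r^2 + 52, so

    ∬_D (13x^2 + 13y^2 + 52) dA = ∫_{0}^{π} ∫_{0}^{1} (13r^2 + 52) · r dr dθ.

Inner integral (in r): ∫_{0}^{1} (13r^2 + 52) · r dr = 117/4.

Outer integral (in θ): ∫_{0}^{π} (117/4) dθ = 117π/4.

Therefore ∬_D (13x^2 + 13y^2 + 52) dA = 117π/4.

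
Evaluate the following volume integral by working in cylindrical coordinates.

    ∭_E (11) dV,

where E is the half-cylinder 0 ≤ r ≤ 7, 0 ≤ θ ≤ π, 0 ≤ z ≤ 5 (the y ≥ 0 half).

In cylindrical coordinates, x = r cos(θ), y = r sin(θ), z = z, and dV = r dr dθ dz.

The integrand becomes 11, so

    ∭_E (11) dV = ∫_{0}^{π} ∫_{0}^{7} ∫_{0}^{5} (11) · r dz dr dθ.

Inner (z): 55r.
Middle (r from 0 to 7): 2695/2.
Outer (θ): 2695π/2.

Therefore the triple integral equals 2695π/2.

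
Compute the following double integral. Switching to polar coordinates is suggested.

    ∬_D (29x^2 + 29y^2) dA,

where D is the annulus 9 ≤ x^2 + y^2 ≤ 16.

The region D is 3 ≤ r ≤ 4, 0 ≤ θ ≤ 2π in polar coordinates, where x = r cos(θ), y = r sin(θ), and dA = r dr dθ.

Under the substitution, the integrand becomes 29r^2, so

    ∬_D (29x^2 + 29y^2) dA = ∫_{0}^{2π} ∫_{3}^{4} (29r^2) · r dr dθ.

Inner integral (in r): ∫_{3}^{4} (29r^2) · r dr = 5075/4.

Outer integral (in θ): ∫_{0}^{2π} (5075/4) dθ = 5075π/2.

Therefore ∬_D (29x^2 + 29y^2) dA = 5075π/2.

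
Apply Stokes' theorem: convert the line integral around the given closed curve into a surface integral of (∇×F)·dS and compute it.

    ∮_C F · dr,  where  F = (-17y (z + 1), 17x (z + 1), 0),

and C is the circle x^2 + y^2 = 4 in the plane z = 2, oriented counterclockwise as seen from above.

Let S be the flat disk x^2 + y^2 ≤ 4 in the plane z = 2, with upward unit normal n̂ = ẑ. By Stokes' theorem,

    ∮_C F · dr = ∬_S (∇ × F) · n̂ dS = ∬_D (curl F)_z dA,

where D is the disk x^2 + y^2 ≤ 4.

Compute the curl of F = (-17y (z + 1), 17x (z + 1), 0):
    (∇ × F)_x = ∂F_z/∂y - ∂F_y/∂z = -17x,
    (∇ × F)_y = ∂F_x/∂z - ∂F_z/∂x = -17y,
    (∇ × F)_z = ∂F_y/∂x - ∂F_x/∂y = 34z + 34.

On z = 2, (curl F)_z = 102.

Convert to polar (x = r cos θ, y = r sin θ, dA = r dr dθ); the integrand becomes 102, so

    ∬_D (curl F)_z dA = ∫_0^{2π} ∫_0^{2} (102) · r dr dθ.

Inner (r from 0 to 2): 204.
Outer (θ from 0 to 2π): 408π.

Therefore ∮_C F · dr = 408π.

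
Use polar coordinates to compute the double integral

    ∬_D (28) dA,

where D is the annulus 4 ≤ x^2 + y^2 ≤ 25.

The region D is 2 ≤ r ≤ 5, 0 ≤ θ ≤ 2π in polar coordinates, where x = r cos(θ), y = r sin(θ), and dA = r dr dθ.

Under the substitution, the integrand becomes 28, so

    ∬_D (28) dA = ∫_{0}^{2π} ∫_{2}^{5} (28) · r dr dθ.

Inner integral (in r): ∫_{2}^{5} (28) · r dr = 294.

Outer integral (in θ): ∫_{0}^{2π} (294) dθ = 588π.

Therefore ∬_D (28) dA = 588π.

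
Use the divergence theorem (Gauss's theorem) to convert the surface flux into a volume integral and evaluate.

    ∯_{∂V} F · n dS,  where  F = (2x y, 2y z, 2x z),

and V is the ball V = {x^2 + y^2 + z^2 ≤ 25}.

By the divergence theorem,

    ∯_{∂V} F · n dS = ∭_V (∇ · F) dV.

Compute the divergence:
    ∇ · F = ∂F_x/∂x + ∂F_y/∂y + ∂F_z/∂z = 2y + 2z + 2x = 2x + 2y + 2z.

In spherical coordinates, x = ρ sin(φ) cos(θ), y = ρ sin(φ) sin(θ), z = ρ cos(φ), dV = ρ^2 sin(φ) dρ dφ dθ, with 0 ≤ ρ ≤ 5, 0 ≤ φ ≤ π, 0 ≤ θ ≤ 2π.

The integrand, after substitution and multiplying by the volume element, becomes (2ρ (sqrt(2)sin(φ)sin(θ + π/4) + cos(φ))) · ρ^2 sin(φ), so

    ∭_V (∇·F) dV = ∫_0^{2π} ∫_0^{π} ∫_0^{5} (2ρ (sqrt(2)sin(φ)sin(θ + π/4) + cos(φ))) · ρ^2 sin(φ) dρ dφ dθ.

Inner (ρ from 0 to 5): 625(sqrt(2)sin(φ)sin(θ + π/4) + cos(φ))sin(φ)/2.
Middle (φ from 0 to π): 625sqrt(2)π sin(θ + π/4)/4.
Outer (θ from 0 to 2π): 0.

Therefore ∯_{∂V} F · n dS = 0.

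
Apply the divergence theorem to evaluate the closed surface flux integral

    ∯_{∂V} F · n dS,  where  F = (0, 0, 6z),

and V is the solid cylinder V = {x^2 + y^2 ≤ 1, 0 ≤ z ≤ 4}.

By the divergence theorem,

    ∯_{∂V} F · n dS = ∭_V (∇ · F) dV.

Compute the divergence:
    ∇ · F = ∂F_x/∂x + ∂F_y/∂y + ∂F_z/∂z = 0 + 0 + 6 = 6.

In cylindrical coordinates, x = r cos(θ), y = r sin(θ), z = z, dV = r dr dθ dz, with 0 ≤ r ≤ 1, 0 ≤ θ ≤ 2π, 0 ≤ z ≤ 4.

The integrand, after substitution and multiplying by the volume element, becomes (6) · r, so

    ∭_V (∇·F) dV = ∫_0^{2π} ∫_0^{1} ∫_0^{4} (6) · r dz dr dθ.

Inner (z from 0 to 4): 24r.
Middle (r from 0 to 1): 12.
Outer (θ from 0 to 2π): 24π.

Therefore ∯_{∂V} F · n dS = 24π.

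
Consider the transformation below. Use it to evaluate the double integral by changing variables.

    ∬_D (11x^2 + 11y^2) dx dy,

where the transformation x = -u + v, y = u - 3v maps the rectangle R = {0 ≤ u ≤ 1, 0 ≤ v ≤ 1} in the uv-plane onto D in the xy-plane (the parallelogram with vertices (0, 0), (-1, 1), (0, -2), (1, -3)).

Compute the Jacobian determinant of (x, y) with respect to (u, v):

    ∂(x,y)/∂(u,v) = | -1  1 | = (-1)(-3) - (1)(1) = 2.
                   | 1  -3 |

Its absolute value is |J| = 2 (the area scaling factor).

Substituting x = -u + v, y = u - 3v into the integrand,

    11x^2 + 11y^2 → 22u^2 - 88u v + 110v^2,

so the integral becomes

    ∬_R (22u^2 - 88u v + 110v^2) · |J| du dv = ∫_0^1 ∫_0^1 (44u^2 - 176u v + 220v^2) dv du.

Inner (v): 44u^2 - 88u + 220/3.
Outer (u): 44.

Therefore ∬_D (11x^2 + 11y^2) dx dy = 44.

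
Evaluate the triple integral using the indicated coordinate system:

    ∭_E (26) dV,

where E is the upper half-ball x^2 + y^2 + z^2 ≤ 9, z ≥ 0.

In spherical coordinates, x = ρ sin(φ) cos(θ), y = ρ sin(φ) sin(θ), z = ρ cos(φ), and dV = ρ^2 sin(φ) dρ dφ dθ.

The integrand becomes 26, so

    ∭_E (26) dV = ∫_{0}^{2π} ∫_{0}^{π/2} ∫_{0}^{3} (26) · ρ^2 sin(φ) dρ dφ dθ.

Inner (ρ): 234sin(φ).
Middle (φ): 234.
Outer (θ): 468π.

Therefore the triple integral equals 468π.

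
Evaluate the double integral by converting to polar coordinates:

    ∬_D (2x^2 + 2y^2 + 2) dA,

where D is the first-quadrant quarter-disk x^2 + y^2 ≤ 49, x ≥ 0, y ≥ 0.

The region D is 0 ≤ r ≤ 7, 0 ≤ θ ≤ π/2 in polar coordinates, where x = r cos(θ), y = r sin(θ), and dA = r dr dθ.

Under the substitution, the integrand becomes 2r^2 + 2, so

    ∬_D (2x^2 + 2y^2 + 2) dA = ∫_{0}^{π/2} ∫_{0}^{7} (2r^2 + 2) · r dr dθ.

Inner integral (in r): ∫_{0}^{7} (2r^2 + 2) · r dr = 2499/2.

Outer integral (in θ): ∫_{0}^{π/2} (2499/2) dθ = 2499π/4.

Therefore ∬_D (2x^2 + 2y^2 + 2) dA = 2499π/4.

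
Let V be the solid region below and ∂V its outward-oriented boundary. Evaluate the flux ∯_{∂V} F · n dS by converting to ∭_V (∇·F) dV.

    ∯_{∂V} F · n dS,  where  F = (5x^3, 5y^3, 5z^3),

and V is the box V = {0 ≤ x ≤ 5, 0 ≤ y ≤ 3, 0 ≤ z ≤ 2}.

By the divergence theorem,

    ∯_{∂V} F · n dS = ∭_V (∇ · F) dV.

Compute the divergence:
    ∇ · F = ∂F_x/∂x + ∂F_y/∂y + ∂F_z/∂z = 15x^2 + 15y^2 + 15z^2.

V is a rectangular box, so dV = dx dy dz with 0 ≤ x ≤ 5, 0 ≤ y ≤ 3, 0 ≤ z ≤ 2.

Integrate (15x^2 + 15y^2 + 15z^2) over V as an iterated integral:

    ∭_V (∇·F) dV = ∫_0^{5} ∫_0^{3} ∫_0^{2} (15x^2 + 15y^2 + 15z^2) dz dy dx.

Inner (z from 0 to 2): 30x^2 + 30y^2 + 40.
Middle (y from 0 to 3): 90x^2 + 390.
Outer (x from 0 to 5): 5700.

Therefore ∯_{∂V} F · n dS = 5700.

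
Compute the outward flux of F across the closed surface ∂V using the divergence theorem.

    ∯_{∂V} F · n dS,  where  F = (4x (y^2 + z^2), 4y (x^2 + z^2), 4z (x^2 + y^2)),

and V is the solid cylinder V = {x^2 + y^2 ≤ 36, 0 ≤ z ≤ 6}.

By the divergence theorem,

    ∯_{∂V} F · n dS = ∭_V (∇ · F) dV.

Compute the divergence:
    ∇ · F = ∂F_x/∂x + ∂F_y/∂y + ∂F_z/∂z = 4y^2 + 4z^2 + 4x^2 + 4z^2 + 4x^2 + 4y^2 = 8x^2 + 8y^2 + 8z^2.

In cylindrical coordinates, x = r cos(θ), y = r sin(θ), z = z, dV = r dr dθ dz, with 0 ≤ r ≤ 6, 0 ≤ θ ≤ 2π, 0 ≤ z ≤ 6.

The integrand, after substitution and multiplying by the volume element, becomes (8r^2 + 8z^2) · r, so

    ∭_V (∇·F) dV = ∫_0^{2π} ∫_0^{6} ∫_0^{6} (8r^2 + 8z^2) · r dz dr dθ.

Inner (z from 0 to 6): 48r (r^2 + 12).
Middle (r from 0 to 6): 25920.
Outer (θ from 0 to 2π): 51840π.

Therefore ∯_{∂V} F · n dS = 51840π.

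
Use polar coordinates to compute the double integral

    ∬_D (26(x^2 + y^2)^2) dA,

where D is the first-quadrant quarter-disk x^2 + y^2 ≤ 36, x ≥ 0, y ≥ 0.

The region D is 0 ≤ r ≤ 6, 0 ≤ θ ≤ π/2 in polar coordinates, where x = r cos(θ), y = r sin(θ), and dA = r dr dθ.

Under the substitution, the integrand becomes 26r^4, so

    ∬_D (26(x^2 + y^2)^2) dA = ∫_{0}^{π/2} ∫_{0}^{6} (26r^4) · r dr dθ.

Inner integral (in r): ∫_{0}^{6} (26r^4) · r dr = 202176.

Outer integral (in θ): ∫_{0}^{π/2} (202176) dθ = 101088π.

Therefore ∬_D (26(x^2 + y^2)^2) dA = 101088π.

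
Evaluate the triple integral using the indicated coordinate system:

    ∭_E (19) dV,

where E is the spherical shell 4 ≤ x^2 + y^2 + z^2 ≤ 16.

In spherical coordinates, x = ρ sin(φ) cos(θ), y = ρ sin(φ) sin(θ), z = ρ cos(φ), and dV = ρ^2 sin(φ) dρ dφ dθ.

The integrand becomes 19, so

    ∭_E (19) dV = ∫_{0}^{2π} ∫_{0}^{π} ∫_{2}^{4} (19) · ρ^2 sin(φ) dρ dφ dθ.

Inner (ρ): 1064sin(φ)/3.
Middle (φ): 2128/3.
Outer (θ): 4256π/3.

Therefore the triple integral equals 4256π/3.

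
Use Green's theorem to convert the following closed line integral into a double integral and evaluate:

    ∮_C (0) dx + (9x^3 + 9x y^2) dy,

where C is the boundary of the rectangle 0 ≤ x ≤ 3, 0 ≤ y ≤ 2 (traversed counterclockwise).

Green's theorem converts the closed line integral into a double integral over the enclosed region D:

    ∮_C P dx + Q dy = ∬_D (∂Q/∂x - ∂P/∂y) dA.

Here P = 0, Q = 9x^3 + 9x y^2, so

    ∂Q/∂x = 27x^2 + 9y^2,    ∂P/∂y = 0,
    ∂Q/∂x - ∂P/∂y = 27x^2 + 9y^2.

D is the region 0 ≤ x ≤ 3, 0 ≤ y ≤ 2. Evaluating the double integral:

    ∬_D (27x^2 + 9y^2) dA = ∫_0^{3} ∫_0^{2} (27x^2 + 9y^2) dy dx.

Inner (y from 0 to 2): 54x^2 + 24.
Outer (x from 0 to 3): 558.

Therefore ∮_C P dx + Q dy = 558.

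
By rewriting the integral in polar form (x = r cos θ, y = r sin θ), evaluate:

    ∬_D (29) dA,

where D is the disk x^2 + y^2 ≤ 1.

The region D is 0 ≤ r ≤ 1, 0 ≤ θ ≤ 2π in polar coordinates, where x = r cos(θ), y = r sin(θ), and dA = r dr dθ.

Under the substitution, the integrand becomes 29, so

    ∬_D (29) dA = ∫_{0}^{2π} ∫_{0}^{1} (29) · r dr dθ.

Inner integral (in r): ∫_{0}^{1} (29) · r dr = 29/2.

Outer integral (in θ): ∫_{0}^{2π} (29/2) dθ = 29π.

Therefore ∬_D (29) dA = 29π.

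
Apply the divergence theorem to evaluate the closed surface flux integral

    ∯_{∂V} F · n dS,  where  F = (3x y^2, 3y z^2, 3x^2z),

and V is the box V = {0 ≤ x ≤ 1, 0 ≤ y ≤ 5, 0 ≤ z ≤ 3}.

By the divergence theorem,

    ∯_{∂V} F · n dS = ∭_V (∇ · F) dV.

Compute the divergence:
    ∇ · F = ∂F_x/∂x + ∂F_y/∂y + ∂F_z/∂z = 3y^2 + 3z^2 + 3x^2 = 3x^2 + 3y^2 + 3z^2.

V is a rectangular box, so dV = dx dy dz with 0 ≤ x ≤ 1, 0 ≤ y ≤ 5, 0 ≤ z ≤ 3.

Integrate (3x^2 + 3y^2 + 3z^2) over V as an iterated integral:

    ∭_V (∇·F) dV = ∫_0^{1} ∫_0^{5} ∫_0^{3} (3x^2 + 3y^2 + 3z^2) dz dy dx.

Inner (z from 0 to 3): 9x^2 + 9y^2 + 27.
Middle (y from 0 to 5): 45x^2 + 510.
Outer (x from 0 to 1): 525.

Therefore ∯_{∂V} F · n dS = 525.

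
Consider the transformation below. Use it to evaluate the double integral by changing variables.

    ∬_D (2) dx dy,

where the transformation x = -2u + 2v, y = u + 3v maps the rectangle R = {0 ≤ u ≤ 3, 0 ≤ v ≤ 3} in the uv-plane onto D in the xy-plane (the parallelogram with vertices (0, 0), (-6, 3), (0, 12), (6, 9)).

Compute the Jacobian determinant of (x, y) with respect to (u, v):

    ∂(x,y)/∂(u,v) = | -2  2 | = (-2)(3) - (2)(1) = -8.
                   | 1  3 |

Its absolute value is |J| = 8 (the area scaling factor).

Substituting x = -2u + 2v, y = u + 3v into the integrand,

    2 → 2,

so the integral becomes

    ∬_R (2) · |J| du dv = ∫_0^3 ∫_0^3 (16) dv du.

Inner (v): 48.
Outer (u): 144.

Therefore ∬_D (2) dx dy = 144.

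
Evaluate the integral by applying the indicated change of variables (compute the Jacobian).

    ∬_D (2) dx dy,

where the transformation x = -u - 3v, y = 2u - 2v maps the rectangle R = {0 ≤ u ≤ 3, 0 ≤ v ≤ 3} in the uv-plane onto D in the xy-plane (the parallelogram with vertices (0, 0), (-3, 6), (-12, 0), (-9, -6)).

Compute the Jacobian determinant of (x, y) with respect to (u, v):

    ∂(x,y)/∂(u,v) = | -1  -3 | = (-1)(-2) - (-3)(2) = 8.
                   | 2  -2 |

Its absolute value is |J| = 8 (the area scaling factor).

Substituting x = -u - 3v, y = 2u - 2v into the integrand,

    2 → 2,

so the integral becomes

    ∬_R (2) · |J| du dv = ∫_0^3 ∫_0^3 (16) dv du.

Inner (v): 48.
Outer (u): 144.

Therefore ∬_D (2) dx dy = 144.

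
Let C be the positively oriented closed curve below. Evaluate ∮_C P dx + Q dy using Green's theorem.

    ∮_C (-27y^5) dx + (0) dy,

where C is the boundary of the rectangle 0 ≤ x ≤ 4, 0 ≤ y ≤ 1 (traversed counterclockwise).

Green's theorem converts the closed line integral into a double integral over the enclosed region D:

    ∮_C P dx + Q dy = ∬_D (∂Q/∂x - ∂P/∂y) dA.

Here P = -27y^5, Q = 0, so

    ∂Q/∂x = 0,    ∂P/∂y = -135y^4,
    ∂Q/∂x - ∂P/∂y = 135y^4.

D is the region 0 ≤ x ≤ 4, 0 ≤ y ≤ 1. Evaluating the double integral:

    ∬_D (135y^4) dA = ∫_0^{4} ∫_0^{1} (135y^4) dy dx.

Inner (y from 0 to 1): 27.
Outer (x from 0 to 4): 108.

Therefore ∮_C P dx + Q dy = 108.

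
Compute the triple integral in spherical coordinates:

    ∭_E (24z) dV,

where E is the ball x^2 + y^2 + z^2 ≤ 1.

In spherical coordinates, x = ρ sin(φ) cos(θ), y = ρ sin(φ) sin(θ), z = ρ cos(φ), and dV = ρ^2 sin(φ) dρ dφ dθ.

The integrand becomes 24ρ cos(φ), so

    ∭_E (24z) dV = ∫_{0}^{2π} ∫_{0}^{π} ∫_{0}^{1} (24ρ cos(φ)) · ρ^2 sin(φ) dρ dφ dθ.

Inner (ρ): 3sin(2φ).
Middle (φ): 0.
Outer (θ): 0.

Therefore the triple integral equals 0.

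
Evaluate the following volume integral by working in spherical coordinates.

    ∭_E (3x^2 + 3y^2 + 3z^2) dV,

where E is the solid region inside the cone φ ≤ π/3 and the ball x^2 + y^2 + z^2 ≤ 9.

In spherical coordinates, x = ρ sin(φ) cos(θ), y = ρ sin(φ) sin(θ), z = ρ cos(φ), and dV = ρ^2 sin(φ) dρ dφ dθ.

The integrand becomes 3ρ^2, so

    ∭_E (3x^2 + 3y^2 + 3z^2) dV = ∫_{0}^{2π} ∫_{0}^{π/3} ∫_{0}^{3} (3ρ^2) · ρ^2 sin(φ) dρ dφ dθ.

Inner (ρ): 729sin(φ)/5.
Middle (φ): 729/10.
Outer (θ): 729π/5.

Therefore the triple integral equals 729π/5.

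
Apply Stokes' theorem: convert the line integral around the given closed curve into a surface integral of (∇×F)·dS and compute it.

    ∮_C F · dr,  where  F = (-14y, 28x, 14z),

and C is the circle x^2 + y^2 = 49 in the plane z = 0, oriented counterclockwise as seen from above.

Let S be the flat disk x^2 + y^2 ≤ 49 in the plane z = 0, with upward unit normal n̂ = ẑ. By Stokes' theorem,

    ∮_C F · dr = ∬_S (∇ × F) · n̂ dS = ∬_D (curl F)_z dA,

where D is the disk x^2 + y^2 ≤ 49.

Compute the curl of F = (-14y, 28x, 14z):
    (∇ × F)_x = ∂F_z/∂y - ∂F_y/∂z = 0,
    (∇ × F)_y = ∂F_x/∂z - ∂F_z/∂x = 0,
    (∇ × F)_z = ∂F_y/∂x - ∂F_x/∂y = 42.

On z = 0, (curl F)_z = 42.

Convert to polar (x = r cos θ, y = r sin θ, dA = r dr dθ); the integrand becomes 42, so

    ∬_D (curl F)_z dA = ∫_0^{2π} ∫_0^{7} (42) · r dr dθ.

Inner (r from 0 to 7): 1029.
Outer (θ from 0 to 2π): 2058π.

Therefore ∮_C F · dr = 2058π.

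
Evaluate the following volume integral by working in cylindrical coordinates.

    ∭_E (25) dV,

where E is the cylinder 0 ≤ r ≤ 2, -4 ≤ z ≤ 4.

In cylindrical coordinates, x = r cos(θ), y = r sin(θ), z = z, and dV = r dr dθ dz.

The integrand becomes 25, so

    ∭_E (25) dV = ∫_{0}^{2π} ∫_{0}^{2} ∫_{-4}^{4} (25) · r dz dr dθ.

Inner (z): 200r.
Middle (r from 0 to 2): 400.
Outer (θ): 800π.

Therefore the triple integral equals 800π.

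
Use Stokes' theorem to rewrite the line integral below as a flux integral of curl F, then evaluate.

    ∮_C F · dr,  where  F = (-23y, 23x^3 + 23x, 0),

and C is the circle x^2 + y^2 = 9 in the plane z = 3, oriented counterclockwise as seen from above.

Let S be the flat disk x^2 + y^2 ≤ 9 in the plane z = 3, with upward unit normal n̂ = ẑ. By Stokes' theorem,

    ∮_C F · dr = ∬_S (∇ × F) · n̂ dS = ∬_D (curl F)_z dA,

where D is the disk x^2 + y^2 ≤ 9.

Compute the curl of F = (-23y, 23x^3 + 23x, 0):
    (∇ × F)_x = ∂F_z/∂y - ∂F_y/∂z = 0,
    (∇ × F)_y = ∂F_x/∂z - ∂F_z/∂x = 0,
    (∇ × F)_z = ∂F_y/∂x - ∂F_x/∂y = 69x^2 + 46.

On z = 3, (curl F)_z = 69x^2 + 46.

Convert to polar (x = r cos θ, y = r sin θ, dA = r dr dθ); the integrand becomes 69r^2cos(θ)^2 + 46, so

    ∬_D (curl F)_z dA = ∫_0^{2π} ∫_0^{3} (69r^2cos(θ)^2 + 46) · r dr dθ.

Inner (r from 0 to 3): 5589cos(θ)^2/4 + 207.
Outer (θ from 0 to 2π): 7245π/4.

Therefore ∮_C F · dr = 7245π/4.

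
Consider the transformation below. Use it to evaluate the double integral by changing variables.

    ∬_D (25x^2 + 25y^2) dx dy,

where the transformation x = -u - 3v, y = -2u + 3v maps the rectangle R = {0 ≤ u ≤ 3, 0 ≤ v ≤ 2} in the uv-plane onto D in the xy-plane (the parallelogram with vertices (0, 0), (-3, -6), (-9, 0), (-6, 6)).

Compute the Jacobian determinant of (x, y) with respect to (u, v):

    ∂(x,y)/∂(u,v) = | -1  -3 | = (-1)(3) - (-3)(-2) = -9.
                   | -2  3 |

Its absolute value is |J| = 9 (the area scaling factor).

Substituting x = -u - 3v, y = -2u + 3v into the integrand,

    25x^2 + 25y^2 → 125u^2 - 150u v + 450v^2,

so the integral becomes

    ∬_R (125u^2 - 150u v + 450v^2) · |J| du dv = ∫_0^3 ∫_0^2 (1125u^2 - 1350u v + 4050v^2) dv du.

Inner (v): 2250u^2 - 2700u + 10800.
Outer (u): 40500.

Therefore ∬_D (25x^2 + 25y^2) dx dy = 40500.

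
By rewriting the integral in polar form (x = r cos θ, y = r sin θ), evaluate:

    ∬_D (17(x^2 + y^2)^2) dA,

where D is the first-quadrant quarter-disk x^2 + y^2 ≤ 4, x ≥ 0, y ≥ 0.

The region D is 0 ≤ r ≤ 2, 0 ≤ θ ≤ π/2 in polar coordinates, where x = r cos(θ), y = r sin(θ), and dA = r dr dθ.

Under the substitution, the integrand becomes 17r^4, so

    ∬_D (17(x^2 + y^2)^2) dA = ∫_{0}^{π/2} ∫_{0}^{2} (17r^4) · r dr dθ.

Inner integral (in r): ∫_{0}^{2} (17r^4) · r dr = 544/3.

Outer integral (in θ): ∫_{0}^{π/2} (544/3) dθ = 272π/3.

Therefore ∬_D (17(x^2 + y^2)^2) dA = 272π/3.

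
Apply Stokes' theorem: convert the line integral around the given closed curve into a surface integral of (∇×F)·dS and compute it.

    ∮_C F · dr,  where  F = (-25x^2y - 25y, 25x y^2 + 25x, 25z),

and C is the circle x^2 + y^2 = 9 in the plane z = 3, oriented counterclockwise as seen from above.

Let S be the flat disk x^2 + y^2 ≤ 9 in the plane z = 3, with upward unit normal n̂ = ẑ. By Stokes' theorem,

    ∮_C F · dr = ∬_S (∇ × F) · n̂ dS = ∬_D (curl F)_z dA,

where D is the disk x^2 + y^2 ≤ 9.

Compute the curl of F = (-25x^2y - 25y, 25x y^2 + 25x, 25z):
    (∇ × F)_x = ∂F_z/∂y - ∂F_y/∂z = 0,
    (∇ × F)_y = ∂F_x/∂z - ∂F_z/∂x = 0,
    (∇ × F)_z = ∂F_y/∂x - ∂F_x/∂y = 25x^2 + 25y^2 + 50.

On z = 3, (curl F)_z = 25x^2 + 25y^2 + 50.

Convert to polar (x = r cos θ, y = r sin θ, dA = r dr dθ); the integrand becomes 25r^2 + 50, so

    ∬_D (curl F)_z dA = ∫_0^{2π} ∫_0^{3} (25r^2 + 50) · r dr dθ.

Inner (r from 0 to 3): 2925/4.
Outer (θ from 0 to 2π): 2925π/2.

Therefore ∮_C F · dr = 2925π/2.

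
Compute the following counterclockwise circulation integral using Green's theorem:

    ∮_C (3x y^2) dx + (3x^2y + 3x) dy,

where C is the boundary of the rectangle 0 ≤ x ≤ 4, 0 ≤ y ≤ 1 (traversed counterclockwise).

Green's theorem converts the closed line integral into a double integral over the enclosed region D:

    ∮_C P dx + Q dy = ∬_D (∂Q/∂x - ∂P/∂y) dA.

Here P = 3x y^2, Q = 3x^2y + 3x, so

    ∂Q/∂x = 6x y + 3,    ∂P/∂y = 6x y,
    ∂Q/∂x - ∂P/∂y = 3.

D is the region 0 ≤ x ≤ 4, 0 ≤ y ≤ 1. Evaluating the double integral:

    ∬_D (3) dA = ∫_0^{4} ∫_0^{1} (3) dy dx.

Inner (y from 0 to 1): 3.
Outer (x from 0 to 4): 12.

Therefore ∮_C P dx + Q dy = 12.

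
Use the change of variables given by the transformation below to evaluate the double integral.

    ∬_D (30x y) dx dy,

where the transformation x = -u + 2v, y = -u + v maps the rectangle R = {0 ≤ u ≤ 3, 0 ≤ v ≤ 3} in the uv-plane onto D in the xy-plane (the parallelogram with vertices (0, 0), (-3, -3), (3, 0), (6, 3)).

Compute the Jacobian determinant of (x, y) with respect to (u, v):

    ∂(x,y)/∂(u,v) = | -1  2 | = (-1)(1) - (2)(-1) = 1.
                   | -1  1 |

Its absolute value is |J| = 1 (the area scaling factor).

Substituting x = -u + 2v, y = -u + v into the integrand,

    30x y → 30u^2 - 90u v + 60v^2,

so the integral becomes

    ∬_R (30u^2 - 90u v + 60v^2) · |J| du dv = ∫_0^3 ∫_0^3 (30u^2 - 90u v + 60v^2) dv du.

Inner (v): 90u^2 - 405u + 540.
Outer (u): 1215/2.

Therefore ∬_D (30x y) dx dy = 1215/2.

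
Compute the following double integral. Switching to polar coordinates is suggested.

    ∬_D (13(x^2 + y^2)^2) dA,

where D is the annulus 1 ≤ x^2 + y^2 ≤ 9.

The region D is 1 ≤ r ≤ 3, 0 ≤ θ ≤ 2π in polar coordinates, where x = r cos(θ), y = r sin(θ), and dA = r dr dθ.

Under the substitution, the integrand becomes 13r^4, so

    ∬_D (13(x^2 + y^2)^2) dA = ∫_{0}^{2π} ∫_{1}^{3} (13r^4) · r dr dθ.

Inner integral (in r): ∫_{1}^{3} (13r^4) · r dr = 4732/3.

Outer integral (in θ): ∫_{0}^{2π} (4732/3) dθ = 9464π/3.

Therefore ∬_D (13(x^2 + y^2)^2) dA = 9464π/3.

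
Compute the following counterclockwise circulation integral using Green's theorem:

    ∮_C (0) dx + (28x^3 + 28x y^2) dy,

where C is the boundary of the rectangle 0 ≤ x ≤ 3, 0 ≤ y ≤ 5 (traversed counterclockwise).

Green's theorem converts the closed line integral into a double integral over the enclosed region D:

    ∮_C P dx + Q dy = ∬_D (∂Q/∂x - ∂P/∂y) dA.

Here P = 0, Q = 28x^3 + 28x y^2, so

    ∂Q/∂x = 84x^2 + 28y^2,    ∂P/∂y = 0,
    ∂Q/∂x - ∂P/∂y = 84x^2 + 28y^2.

D is the region 0 ≤ x ≤ 3, 0 ≤ y ≤ 5. Evaluating the double integral:

    ∬_D (84x^2 + 28y^2) dA = ∫_0^{3} ∫_0^{5} (84x^2 + 28y^2) dy dx.

Inner (y from 0 to 5): 420x^2 + 3500/3.
Outer (x from 0 to 3): 7280.

Therefore ∮_C P dx + Q dy = 7280.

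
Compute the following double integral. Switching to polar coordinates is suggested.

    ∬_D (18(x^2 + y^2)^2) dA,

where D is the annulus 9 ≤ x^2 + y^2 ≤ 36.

The region D is 3 ≤ r ≤ 6, 0 ≤ θ ≤ 2π in polar coordinates, where x = r cos(θ), y = r sin(θ), and dA = r dr dθ.

Under the substitution, the integrand becomes 18r^4, so

    ∬_D (18(x^2 + y^2)^2) dA = ∫_{0}^{2π} ∫_{3}^{6} (18r^4) · r dr dθ.

Inner integral (in r): ∫_{3}^{6} (18r^4) · r dr = 137781.

Outer integral (in θ): ∫_{0}^{2π} (137781) dθ = 275562π.

Therefore ∬_D (18(x^2 + y^2)^2) dA = 275562π.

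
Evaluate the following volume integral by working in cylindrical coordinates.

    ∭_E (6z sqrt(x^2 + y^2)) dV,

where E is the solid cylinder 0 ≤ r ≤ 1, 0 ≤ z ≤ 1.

In cylindrical coordinates, x = r cos(θ), y = r sin(θ), z = z, and dV = r dr dθ dz.

The integrand becomes 6r z, so

    ∭_E (6z sqrt(x^2 + y^2)) dV = ∫_{0}^{2π} ∫_{0}^{1} ∫_{0}^{1} (6r z) · r dz dr dθ.

Inner (z): 3r^2.
Middle (r from 0 to 1): 1.
Outer (θ): 2π.

Therefore the triple integral equals 2π.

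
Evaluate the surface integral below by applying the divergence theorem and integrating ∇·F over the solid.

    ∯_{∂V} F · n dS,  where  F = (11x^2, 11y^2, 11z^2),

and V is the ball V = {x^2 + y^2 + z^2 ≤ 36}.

By the divergence theorem,

    ∯_{∂V} F · n dS = ∭_V (∇ · F) dV.

Compute the divergence:
    ∇ · F = ∂F_x/∂x + ∂F_y/∂y + ∂F_z/∂z = 22x + 22y + 22z.

In spherical coordinates, x = ρ sin(φ) cos(θ), y = ρ sin(φ) sin(θ), z = ρ cos(φ), dV = ρ^2 sin(φ) dρ dφ dθ, with 0 ≤ ρ ≤ 6, 0 ≤ φ ≤ π, 0 ≤ θ ≤ 2π.

The integrand, after substitution and multiplying by the volume element, becomes (22ρ (sqrt(2)sin(φ)sin(θ + π/4) + cos(φ))) · ρ^2 sin(φ), so

    ∭_V (∇·F) dV = ∫_0^{2π} ∫_0^{π} ∫_0^{6} (22ρ (sqrt(2)sin(φ)sin(θ + π/4) + cos(φ))) · ρ^2 sin(φ) dρ dφ dθ.

Inner (ρ from 0 to 6): 7128(sqrt(2)sin(φ)sin(θ + π/4) + cos(φ))sin(φ).
Middle (φ from 0 to π): 3564sqrt(2)π sin(θ + π/4).
Outer (θ from 0 to 2π): 0.

Therefore ∯_{∂V} F · n dS = 0.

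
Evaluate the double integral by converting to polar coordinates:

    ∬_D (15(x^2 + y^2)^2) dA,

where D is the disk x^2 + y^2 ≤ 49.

The region D is 0 ≤ r ≤ 7, 0 ≤ θ ≤ 2π in polar coordinates, where x = r cos(θ), y = r sin(θ), and dA = r dr dθ.

Under the substitution, the integrand becomes 15r^4, so

    ∬_D (15(x^2 + y^2)^2) dA = ∫_{0}^{2π} ∫_{0}^{7} (15r^4) · r dr dθ.

Inner integral (in r): ∫_{0}^{7} (15r^4) · r dr = 588245/2.

Outer integral (in θ): ∫_{0}^{2π} (588245/2) dθ = 588245π.

Therefore ∬_D (15(x^2 + y^2)^2) dA = 588245π.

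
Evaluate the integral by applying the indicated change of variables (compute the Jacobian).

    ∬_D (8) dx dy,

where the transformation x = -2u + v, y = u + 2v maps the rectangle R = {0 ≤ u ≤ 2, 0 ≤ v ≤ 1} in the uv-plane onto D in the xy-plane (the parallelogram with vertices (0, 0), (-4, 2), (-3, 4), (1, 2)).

Compute the Jacobian determinant of (x, y) with respect to (u, v):

    ∂(x,y)/∂(u,v) = | -2  1 | = (-2)(2) - (1)(1) = -5.
                   | 1  2 |

Its absolute value is |J| = 5 (the area scaling factor).

Substituting x = -2u + v, y = u + 2v into the integrand,

    8 → 8,

so the integral becomes

    ∬_R (8) · |J| du dv = ∫_0^2 ∫_0^1 (40) dv du.

Inner (v): 40.
Outer (u): 80.

Therefore ∬_D (8) dx dy = 80.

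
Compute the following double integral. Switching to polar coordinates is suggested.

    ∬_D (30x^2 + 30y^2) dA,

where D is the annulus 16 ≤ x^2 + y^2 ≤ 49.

The region D is 4 ≤ r ≤ 7, 0 ≤ θ ≤ 2π in polar coordinates, where x = r cos(θ), y = r sin(θ), and dA = r dr dθ.

Under the substitution, the integrand becomes 30r^2, so

    ∬_D (30x^2 + 30y^2) dA = ∫_{0}^{2π} ∫_{4}^{7} (30r^2) · r dr dθ.

Inner integral (in r): ∫_{4}^{7} (30r^2) · r dr = 32175/2.

Outer integral (in θ): ∫_{0}^{2π} (32175/2) dθ = 32175π.

Therefore ∬_D (30x^2 + 30y^2) dA = 32175π.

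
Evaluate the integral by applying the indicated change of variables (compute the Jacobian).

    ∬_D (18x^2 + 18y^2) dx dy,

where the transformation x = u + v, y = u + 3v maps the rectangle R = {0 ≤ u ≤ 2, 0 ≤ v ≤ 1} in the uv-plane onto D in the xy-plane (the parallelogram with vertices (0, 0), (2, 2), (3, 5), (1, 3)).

Compute the Jacobian determinant of (x, y) with respect to (u, v):

    ∂(x,y)/∂(u,v) = | 1  1 | = (1)(3) - (1)(1) = 2.
                   | 1  3 |

Its absolute value is |J| = 2 (the area scaling factor).

Substituting x = u + v, y = u + 3v into the integrand,

    18x^2 + 18y^2 → 36u^2 + 144u v + 180v^2,

so the integral becomes

    ∬_R (36u^2 + 144u v + 180v^2) · |J| du dv = ∫_0^2 ∫_0^1 (72u^2 + 288u v + 360v^2) dv du.

Inner (v): 72u^2 + 144u + 120.
Outer (u): 720.

Therefore ∬_D (18x^2 + 18y^2) dx dy = 720.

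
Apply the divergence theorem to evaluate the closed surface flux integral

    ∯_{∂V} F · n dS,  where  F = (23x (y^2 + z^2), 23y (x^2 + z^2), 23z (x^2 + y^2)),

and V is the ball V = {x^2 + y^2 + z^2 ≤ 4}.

By the divergence theorem,

    ∯_{∂V} F · n dS = ∭_V (∇ · F) dV.

Compute the divergence:
    ∇ · F = ∂F_x/∂x + ∂F_y/∂y + ∂F_z/∂z = 23y^2 + 23z^2 + 23x^2 + 23z^2 + 23x^2 + 23y^2 = 46x^2 + 46y^2 + 46z^2.

In spherical coordinates, x = ρ sin(φ) cos(θ), y = ρ sin(φ) sin(θ), z = ρ cos(φ), dV = ρ^2 sin(φ) dρ dφ dθ, with 0 ≤ ρ ≤ 2, 0 ≤ φ ≤ π, 0 ≤ θ ≤ 2π.

The integrand, after substitution and multiplying by the volume element, becomes (46ρ^2) · ρ^2 sin(φ), so

    ∭_V (∇·F) dV = ∫_0^{2π} ∫_0^{π} ∫_0^{2} (46ρ^2) · ρ^2 sin(φ) dρ dφ dθ.

Inner (ρ from 0 to 2): 1472sin(φ)/5.
Middle (φ from 0 to π): 2944/5.
Outer (θ from 0 to 2π): 5888π/5.

Therefore ∯_{∂V} F · n dS = 5888π/5.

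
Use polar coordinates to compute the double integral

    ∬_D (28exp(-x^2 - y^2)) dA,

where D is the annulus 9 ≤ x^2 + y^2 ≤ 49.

The region D is 3 ≤ r ≤ 7, 0 ≤ θ ≤ 2π in polar coordinates, where x = r cos(θ), y = r sin(θ), and dA = r dr dθ.

Under the substitution, the integrand becomes 28exp(-r^2), so

    ∬_D (28exp(-x^2 - y^2)) dA = ∫_{0}^{2π} ∫_{3}^{7} (28exp(-r^2)) · r dr dθ.

Inner integral (in r): ∫_{3}^{7} (28exp(-r^2)) · r dr = -(14 - 14exp(40))exp(-49).

Outer integral (in θ): ∫_{0}^{2π} (-(14 - 14exp(40))exp(-49)) dθ = -28π (1 - exp(40))exp(-49).

Therefore ∬_D (28exp(-x^2 - y^2)) dA = -28π (1 - exp(40))exp(-49).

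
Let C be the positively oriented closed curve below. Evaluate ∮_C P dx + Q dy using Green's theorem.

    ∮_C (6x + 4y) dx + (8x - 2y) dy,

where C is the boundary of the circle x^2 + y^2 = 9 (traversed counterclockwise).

Green's theorem converts the closed line integral into a double integral over the enclosed region D:

    ∮_C P dx + Q dy = ∬_D (∂Q/∂x - ∂P/∂y) dA.

Here P = 6x + 4y, Q = 8x - 2y, so

    ∂Q/∂x = 8,    ∂P/∂y = 4,
    ∂Q/∂x - ∂P/∂y = 4.

D is the region x^2 + y^2 ≤ 9. Evaluating the double integral:

In polar coordinates (x = r cos θ, y = r sin θ, dA = r dr dθ) the integrand becomes 4, so

    ∬_D (4) dA = ∫_0^{2π} ∫_0^{3} (4) · r dr dθ.

Inner (r from 0 to 3): 18.
Outer (θ from 0 to 2π): 36π.

Therefore ∮_C P dx + Q dy = 36π.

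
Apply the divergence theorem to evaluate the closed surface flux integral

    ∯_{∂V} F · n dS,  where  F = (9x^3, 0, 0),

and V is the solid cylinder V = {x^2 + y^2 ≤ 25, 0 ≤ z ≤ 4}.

By the divergence theorem,

    ∯_{∂V} F · n dS = ∭_V (∇ · F) dV.

Compute the divergence:
    ∇ · F = ∂F_x/∂x + ∂F_y/∂y + ∂F_z/∂z = 27x^2 + 0 + 0 = 27x^2.

In cylindrical coordinates, x = r cos(θ), y = r sin(θ), z = z, dV = r dr dθ dz, with 0 ≤ r ≤ 5, 0 ≤ θ ≤ 2π, 0 ≤ z ≤ 4.

The integrand, after substitution and multiplying by the volume element, becomes (27r^2cos(θ)^2) · r, so

    ∭_V (∇·F) dV = ∫_0^{2π} ∫_0^{5} ∫_0^{4} (27r^2cos(θ)^2) · r dz dr dθ.

Inner (z from 0 to 4): 108r^3cos(θ)^2.
Middle (r from 0 to 5): 16875cos(θ)^2.
Outer (θ from 0 to 2π): 16875π.

Therefore ∯_{∂V} F · n dS = 16875π.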